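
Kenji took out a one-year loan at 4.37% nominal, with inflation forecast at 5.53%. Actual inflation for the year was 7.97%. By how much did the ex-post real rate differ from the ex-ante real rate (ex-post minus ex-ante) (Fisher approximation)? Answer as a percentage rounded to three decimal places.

Ex-ante: 4.37% − 5.53% = -1.160%
Ex-post: 4.37% − 7.97% = -3.600%
Difference (ex-post − ex-ante) = -2.4400% → -2.440%.

-2.440%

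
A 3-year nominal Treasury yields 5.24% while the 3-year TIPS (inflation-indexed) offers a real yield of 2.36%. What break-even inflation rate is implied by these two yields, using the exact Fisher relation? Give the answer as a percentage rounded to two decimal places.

2.81%

(1 + π) = (1 + i)/(1 + r) = 1.05240 / 1.02360 = 1.028136
Break-even inflation = 1.028136 − 1 → 2.81%.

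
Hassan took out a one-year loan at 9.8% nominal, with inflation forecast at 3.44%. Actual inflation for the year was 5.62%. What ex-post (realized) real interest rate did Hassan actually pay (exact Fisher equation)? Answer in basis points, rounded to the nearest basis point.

Ex-post: (1 + 0.0980)/(1 + 0.0562) − 1 = 3.9576%
So the realized real rate is 396 basis points.

396 basis points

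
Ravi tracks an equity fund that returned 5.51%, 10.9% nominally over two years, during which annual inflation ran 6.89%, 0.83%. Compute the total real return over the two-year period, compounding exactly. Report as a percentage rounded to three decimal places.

8.567%

Compound the nominal returns: 1.0551 × 1.1090 = 1.170106.
Compound inflation: 1.0689 × 1.0083 = 1.077772.
Deflate: 1.170106 / 1.077772 = 1.085671.
Total real return = 1.085671 − 1 → 8.567%.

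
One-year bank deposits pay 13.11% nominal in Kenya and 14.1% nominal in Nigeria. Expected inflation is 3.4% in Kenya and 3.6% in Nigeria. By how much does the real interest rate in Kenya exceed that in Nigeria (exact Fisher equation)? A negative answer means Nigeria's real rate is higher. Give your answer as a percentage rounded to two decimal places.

Kenya: (1 + 0.1311)/(1 + 0.0340) − 1 = 9.3907%
Nigeria: (1 + 0.1410)/(1 + 0.0360) − 1 = 10.1351%
Differential = 9.3907% − 10.1351% = -0.7444% → -0.74%.

-0.74%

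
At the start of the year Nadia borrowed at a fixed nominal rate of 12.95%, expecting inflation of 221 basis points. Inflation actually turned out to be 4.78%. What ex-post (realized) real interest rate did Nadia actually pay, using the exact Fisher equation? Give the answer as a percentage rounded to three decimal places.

Ex-post: (1 + 0.1295)/(1 + 0.0478) − 1 = 7.7973%
So the realized real rate is 7.797%.

7.797%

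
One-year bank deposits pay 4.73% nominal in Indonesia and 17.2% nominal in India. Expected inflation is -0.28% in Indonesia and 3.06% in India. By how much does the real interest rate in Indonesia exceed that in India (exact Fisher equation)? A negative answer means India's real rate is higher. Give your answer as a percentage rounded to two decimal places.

-8.70%

Indonesia: (1 + 0.0473)/(1 − 0.0028) − 1 = 5.0241%
India: (1 + 0.1720)/(1 + 0.0306) − 1 = 13.7202%
Differential = 5.0241% − 13.7202% = -8.6961% → -8.70%.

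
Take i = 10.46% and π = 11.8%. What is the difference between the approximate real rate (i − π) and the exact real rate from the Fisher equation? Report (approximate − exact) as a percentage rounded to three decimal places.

-0.141%

Approximate: r ≈ 10.460% − 11.800% = -1.3400%
Exact: (1 + 0.1046)/(1 + 0.1180) − 1 = -1.1986%
Error = -1.3400% − (-1.1986%) = -0.1414% → -0.141%.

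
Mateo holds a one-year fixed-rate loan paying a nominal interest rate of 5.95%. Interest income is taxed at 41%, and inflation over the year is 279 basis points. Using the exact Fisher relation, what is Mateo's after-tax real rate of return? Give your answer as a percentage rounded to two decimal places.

After-tax nominal return = 5.95% × (1 − 0.41) = 3.5105%.
1 + r = 1.035105 / 1.02790 = 1.007009
After-tax real rate = 1.007009 − 1 → 0.70%.

0.70%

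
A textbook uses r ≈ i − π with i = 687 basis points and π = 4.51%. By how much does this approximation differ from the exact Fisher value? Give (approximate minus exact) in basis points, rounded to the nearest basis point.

10 basis points

Approximate: r ≈ 6.870% − 4.510% = 2.3600%
Exact: (1 + 0.0687)/(1 + 0.0451) − 1 = 2.2582%
Error = 2.3600% − 2.2582% = 0.1018% → 10 basis points.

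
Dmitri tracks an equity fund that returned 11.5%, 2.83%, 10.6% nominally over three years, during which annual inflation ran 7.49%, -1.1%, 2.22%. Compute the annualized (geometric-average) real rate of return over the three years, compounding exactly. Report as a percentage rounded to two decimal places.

Compound the nominal returns: 1.1150 × 1.0283 × 1.1060 = 1.26808928.
Compound inflation: 1.0749 × 0.9890 × 1.0222 = 1.08667639.
Deflate: 1.26808928 / 1.08667639 = 1.16694288.
Annualized real rate = 1.16694288^(1/3) − 1 = 5.2810% → 5.28%.

5.28%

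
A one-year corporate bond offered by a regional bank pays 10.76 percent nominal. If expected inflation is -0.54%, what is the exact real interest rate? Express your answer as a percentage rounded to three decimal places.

By the Fisher identity, 1 + r = (1 + i)/(1 + π).
1 + r = 1.10760 / 0.99460 = 1.113614
r = 1.113614 − 1 = 11.3614%, i.e. 11.361%.

11.361%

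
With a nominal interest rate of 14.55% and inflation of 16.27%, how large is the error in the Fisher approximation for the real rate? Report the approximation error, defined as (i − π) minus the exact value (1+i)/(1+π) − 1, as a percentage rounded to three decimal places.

-0.241%

Approximate: r ≈ 14.550% − 16.270% = -1.7200%
Exact: (1 + 0.1455)/(1 + 0.1627) − 1 = -1.4793%
Error = -1.7200% − (-1.4793%) = -0.2407% → -0.241%.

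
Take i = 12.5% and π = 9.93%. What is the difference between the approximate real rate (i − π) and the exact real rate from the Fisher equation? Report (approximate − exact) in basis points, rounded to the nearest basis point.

Approximate: r ≈ 12.500% − 9.930% = 2.5700%
Exact: (1 + 0.1250)/(1 + 0.0993) − 1 = 2.3379%
Error = 2.5700% − 2.3379% = 0.2321% → 23 basis points.

23 basis points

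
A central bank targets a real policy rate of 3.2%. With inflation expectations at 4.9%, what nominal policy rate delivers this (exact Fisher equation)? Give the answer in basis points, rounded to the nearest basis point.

(1 + i) = (1 + r)(1 + π) = 1.03200 × 1.04900 = 1.082568
i = 1.082568 − 1, so the required nominal rate is 826 basis points.

826 basis points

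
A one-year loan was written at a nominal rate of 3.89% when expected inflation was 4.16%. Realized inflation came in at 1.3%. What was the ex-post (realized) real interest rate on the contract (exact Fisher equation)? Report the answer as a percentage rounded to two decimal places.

2.56%

Ex-post: (1 + 0.0389)/(1 + 0.0130) − 1 = 2.5568%
So the realized real rate is 2.56%.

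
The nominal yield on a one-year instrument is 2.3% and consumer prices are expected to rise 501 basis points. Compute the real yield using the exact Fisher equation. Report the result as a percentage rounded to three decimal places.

-2.581%

1 + r = 1.02300 / 1.05010 = 0.974193
r = 0.974193 − 1 = -2.5807%, i.e. -2.581%.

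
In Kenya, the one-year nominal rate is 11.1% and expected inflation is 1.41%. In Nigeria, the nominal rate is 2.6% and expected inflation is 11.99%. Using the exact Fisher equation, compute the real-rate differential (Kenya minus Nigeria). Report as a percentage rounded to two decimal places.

17.94%

Kenya: (1 + 0.1110)/(1 + 0.0141) − 1 = 9.5553%
Nigeria: (1 + 0.0260)/(1 + 0.1199) − 1 = -8.3847%
Differential = 9.5553% − (-8.3847%) = 17.9399% → 17.94%.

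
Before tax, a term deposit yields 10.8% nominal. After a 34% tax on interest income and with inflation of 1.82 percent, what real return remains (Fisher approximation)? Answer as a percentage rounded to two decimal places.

After-tax nominal return = 10.8% × (1 − 0.34) = 7.1280%.
r ≈ 7.1280% − 1.82% → 5.31%.

5.31%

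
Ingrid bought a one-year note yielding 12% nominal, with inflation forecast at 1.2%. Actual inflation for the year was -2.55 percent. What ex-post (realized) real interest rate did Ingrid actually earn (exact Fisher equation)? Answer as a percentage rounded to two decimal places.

14.93%

Ex-post: (1 + 0.1200)/(1 − 0.0255) − 1 = 14.9307%
So the realized real rate is 14.93%.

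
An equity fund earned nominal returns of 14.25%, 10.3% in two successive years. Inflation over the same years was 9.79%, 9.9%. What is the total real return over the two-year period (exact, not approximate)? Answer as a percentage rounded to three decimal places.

4.441%

Nominal growth factor = 1.1425 × 1.1030 = 1.260178
Price-level growth factor = 1.0979 × 1.0990 = 1.206592
Real growth factor = 1.260178 / 1.206592 = 1.044411
Total real return = 1.044411 − 1 → 4.441%.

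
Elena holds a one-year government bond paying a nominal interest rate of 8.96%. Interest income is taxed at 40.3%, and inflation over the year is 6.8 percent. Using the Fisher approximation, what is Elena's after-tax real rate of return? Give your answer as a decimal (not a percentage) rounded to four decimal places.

-0.0145

After-tax nominal return = 8.96% × (1 − 0.403) = 5.34912%.
r ≈ 5.34912% − 6.8% → -0.0145.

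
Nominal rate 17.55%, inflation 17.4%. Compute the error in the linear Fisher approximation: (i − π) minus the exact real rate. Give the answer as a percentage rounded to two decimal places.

Approximate: r ≈ 17.550% − 17.400% = 0.1500%
Exact: (1 + 0.1755)/(1 + 0.1740) − 1 = 0.1278%
Error = 0.1500% − 0.1278% = 0.0222% → 0.02%.

0.02%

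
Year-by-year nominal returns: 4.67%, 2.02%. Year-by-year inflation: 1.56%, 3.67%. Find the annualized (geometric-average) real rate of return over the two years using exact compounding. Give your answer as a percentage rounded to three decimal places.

0.708%

Compound the nominal returns: 1.0467 × 1.0202 = 1.06784334.
Compound inflation: 1.0156 × 1.0367 = 1.05287252.
Deflate: 1.06784334 / 1.05287252 = 1.01421902.
Annualized real rate = 1.01421902^(1/2) − 1 = 0.7084% → 0.708%.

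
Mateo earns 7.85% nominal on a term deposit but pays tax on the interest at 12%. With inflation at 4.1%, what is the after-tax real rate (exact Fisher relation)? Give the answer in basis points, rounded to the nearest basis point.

270 basis points

After-tax nominal return = 7.85% × (1 − 0.12) = 6.9080%.
1 + r = 1.06908 / 1.04100 = 1.026974
After-tax real rate = 1.026974 − 1 → 270 basis points.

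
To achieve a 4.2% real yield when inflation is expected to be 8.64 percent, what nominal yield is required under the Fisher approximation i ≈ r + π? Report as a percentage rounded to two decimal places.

i ≈ r + π = 4.2% + 8.64% = 12.84%.

12.84%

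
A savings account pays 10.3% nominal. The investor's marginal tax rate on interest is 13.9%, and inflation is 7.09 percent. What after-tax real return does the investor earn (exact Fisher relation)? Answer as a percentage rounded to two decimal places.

After-tax nominal return = 10.3% × (1 − 0.139) = 8.8683%.
1 + r = 1.088683 / 1.07090 = 1.016606
After-tax real rate = 1.016606 − 1 → 1.66%.

1.66%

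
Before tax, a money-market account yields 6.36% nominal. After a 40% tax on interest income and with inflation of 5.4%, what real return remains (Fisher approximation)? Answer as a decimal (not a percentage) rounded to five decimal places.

-0.01584

After-tax nominal return = 6.36% × (1 − 0.4) = 3.8160%.
r ≈ 3.8160% − 5.4% → -0.01584.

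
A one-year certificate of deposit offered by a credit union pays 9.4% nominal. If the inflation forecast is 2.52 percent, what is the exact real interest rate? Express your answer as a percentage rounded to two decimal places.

By the Fisher identity, 1 + r = (1 + i)/(1 + π).
1 + r = 1.09400 / 1.02520 = 1.067109
r = 1.067109 − 1 = 6.7109%, i.e. 6.71%.

6.71%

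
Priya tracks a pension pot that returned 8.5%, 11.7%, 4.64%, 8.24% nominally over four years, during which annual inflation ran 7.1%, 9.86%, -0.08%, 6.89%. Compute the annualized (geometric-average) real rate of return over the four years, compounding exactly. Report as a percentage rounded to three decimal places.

Compound the nominal returns: 1.0850 × 1.1170 × 1.0464 × 1.0824 = 1.37267722.
Compound inflation: 1.0710 × 1.0986 × 0.9992 × 1.0689 = 1.25666225.
Deflate: 1.37267722 / 1.25666225 = 1.09231993.
Annualized real rate = 1.09231993^(1/4) − 1 = 2.2321% → 2.232%.

2.232%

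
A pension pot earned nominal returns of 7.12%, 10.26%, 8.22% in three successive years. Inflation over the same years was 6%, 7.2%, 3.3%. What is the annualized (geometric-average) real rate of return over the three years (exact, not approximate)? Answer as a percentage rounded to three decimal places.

Nominal growth factor = 1.0712 × 1.1026 × 1.0822 = 1.27819196
Price-level growth factor = 1.0600 × 1.0720 × 1.0330 = 1.17381856
Real growth factor = 1.27819196 / 1.17381856 = 1.08891783
Annualized real rate = 1.08891783^(1/3) − 1 = 2.8802% → 2.880%.

2.880%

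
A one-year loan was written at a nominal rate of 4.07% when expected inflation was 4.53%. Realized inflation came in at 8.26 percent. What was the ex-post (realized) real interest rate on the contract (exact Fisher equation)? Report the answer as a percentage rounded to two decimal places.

-3.87%

Ex-post: (1 + 0.0407)/(1 + 0.0826) − 1 = -3.8703%
So the realized real rate is -3.87%.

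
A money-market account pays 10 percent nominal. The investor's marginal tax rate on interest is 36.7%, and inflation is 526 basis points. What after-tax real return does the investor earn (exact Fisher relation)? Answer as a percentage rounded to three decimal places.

After-tax nominal return = 10% × (1 − 0.367) = 6.3300%.
1 + r = 1.06330 / 1.05260 = 1.0101653
After-tax real rate = 1.0101653 − 1 → 1.017%.

1.017%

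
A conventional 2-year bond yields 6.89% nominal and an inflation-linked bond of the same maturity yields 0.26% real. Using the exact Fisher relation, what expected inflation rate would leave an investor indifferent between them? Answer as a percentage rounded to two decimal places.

6.61%

(1 + π) = (1 + i)/(1 + r) = 1.06890 / 1.00260 = 1.066128
Break-even inflation = 1.066128 − 1 → 6.61%.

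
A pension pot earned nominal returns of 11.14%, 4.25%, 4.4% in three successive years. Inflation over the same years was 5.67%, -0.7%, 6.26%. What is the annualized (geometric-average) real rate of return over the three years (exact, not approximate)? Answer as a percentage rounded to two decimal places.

Compound the nominal returns: 1.1114 × 1.0425 × 1.0440 = 1.20961442.
Compound inflation: 1.0567 × 0.9930 × 1.0626 = 1.11498947.
Deflate: 1.20961442 / 1.11498947 = 1.08486622.
Annualized real rate = 1.08486622^(1/3) − 1 = 2.7524% → 2.75%.

2.75%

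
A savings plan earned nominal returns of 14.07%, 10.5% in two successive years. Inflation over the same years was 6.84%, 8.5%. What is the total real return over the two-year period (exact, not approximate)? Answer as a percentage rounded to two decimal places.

8.74%

Compound the nominal returns: 1.1407 × 1.1050 = 1.260474.
Compound inflation: 1.0684 × 1.0850 = 1.159214.
Deflate: 1.260474 / 1.159214 = 1.087352.
Total real return = 1.087352 − 1 → 8.74%.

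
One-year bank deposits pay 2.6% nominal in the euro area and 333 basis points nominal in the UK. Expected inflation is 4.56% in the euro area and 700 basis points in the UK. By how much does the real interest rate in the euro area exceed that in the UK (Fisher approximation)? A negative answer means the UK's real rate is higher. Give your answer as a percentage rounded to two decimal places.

1.71%

The euro area: 2.6% − 4.56% = -1.960%
The UK: 3.33% − 7% = -3.670%
Differential = 1.710% → 1.71%.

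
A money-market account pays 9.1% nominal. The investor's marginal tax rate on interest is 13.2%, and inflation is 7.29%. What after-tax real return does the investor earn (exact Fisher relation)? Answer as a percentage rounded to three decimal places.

After-tax nominal return = 9.1% × (1 − 0.132) = 7.8988%.
1 + r = 1.078988 / 1.07290 = 1.005674
After-tax real rate = 1.005674 − 1 → 0.567%.

0.567%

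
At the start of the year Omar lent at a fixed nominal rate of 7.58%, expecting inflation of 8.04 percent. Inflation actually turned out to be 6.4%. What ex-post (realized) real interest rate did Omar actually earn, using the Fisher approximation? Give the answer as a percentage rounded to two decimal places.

1.18%

Ex-post: 7.58% − 6.4% = 1.180%
So the realized real rate is 1.18%.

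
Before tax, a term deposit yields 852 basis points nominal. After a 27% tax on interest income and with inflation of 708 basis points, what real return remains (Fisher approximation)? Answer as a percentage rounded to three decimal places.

After-tax nominal return = 8.52% × (1 − 0.27) = 6.2196%.
r ≈ 6.2196% − 7.08% → -0.860%.

-0.860%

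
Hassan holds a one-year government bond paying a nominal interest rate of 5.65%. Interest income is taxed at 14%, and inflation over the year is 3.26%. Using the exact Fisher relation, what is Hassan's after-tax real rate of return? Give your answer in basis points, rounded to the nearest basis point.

155 basis points

After-tax nominal return = 5.65% × (1 − 0.14) = 4.8590%.
1 + r = 1.04859 / 1.03260 = 1.015485
After-tax real rate = 1.015485 − 1 → 155 basis points.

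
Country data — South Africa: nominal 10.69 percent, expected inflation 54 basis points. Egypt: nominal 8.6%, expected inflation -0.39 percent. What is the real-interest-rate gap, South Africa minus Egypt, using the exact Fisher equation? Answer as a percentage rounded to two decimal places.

South Africa: (1 + 0.1069)/(1 + 0.0054) − 1 = 10.0955%
Egypt: (1 + 0.0860)/(1 − 0.0039) − 1 = 9.0252%
Differential = 10.0955% − 9.0252% = 1.0703% → 1.07%.

1.07%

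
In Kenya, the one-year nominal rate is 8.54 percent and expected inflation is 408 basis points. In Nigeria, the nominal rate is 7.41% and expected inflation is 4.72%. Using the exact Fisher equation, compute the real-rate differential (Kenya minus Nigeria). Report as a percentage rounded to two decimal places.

1.72%

Kenya: (1 + 0.0854)/(1 + 0.0408) − 1 = 4.2852%
Nigeria: (1 + 0.0741)/(1 + 0.0472) − 1 = 2.5688%
Differential = 4.2852% − 2.5688% = 1.7164% → 1.72%.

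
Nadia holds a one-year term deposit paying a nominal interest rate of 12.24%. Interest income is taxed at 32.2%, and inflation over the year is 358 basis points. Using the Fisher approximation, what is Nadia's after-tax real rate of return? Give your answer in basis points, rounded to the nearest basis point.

472 basis points

After-tax nominal return = 12.24% × (1 − 0.322) = 8.29872%.
r ≈ 8.29872% − 3.58% → 472 basis points.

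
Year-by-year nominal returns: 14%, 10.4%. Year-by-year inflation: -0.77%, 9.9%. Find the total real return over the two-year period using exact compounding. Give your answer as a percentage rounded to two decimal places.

Nominal growth factor = 1.1400 × 1.1040 = 1.258560
Price-level growth factor = 0.9923 × 1.0990 = 1.090538
Real growth factor = 1.258560 / 1.090538 = 1.154073
Total real return = 1.154073 − 1 → 15.41%.

15.41%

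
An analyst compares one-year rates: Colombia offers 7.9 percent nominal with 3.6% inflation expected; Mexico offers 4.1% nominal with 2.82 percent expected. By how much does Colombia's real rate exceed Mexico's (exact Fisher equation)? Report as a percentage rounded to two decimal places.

2.91%

Colombia: (1 + 0.0790)/(1 + 0.0360) − 1 = 4.1506%
Mexico: (1 + 0.0410)/(1 + 0.0282) − 1 = 1.2449%
Differential = 4.1506% − 1.2449% = 2.9057% → 2.91%.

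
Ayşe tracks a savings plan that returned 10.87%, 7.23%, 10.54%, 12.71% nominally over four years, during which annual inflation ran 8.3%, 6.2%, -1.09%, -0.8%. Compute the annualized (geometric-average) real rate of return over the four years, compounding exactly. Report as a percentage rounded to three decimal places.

Nominal growth factor = 1.1087 × 1.0723 × 1.1054 × 1.1271 = 1.48119509
Price-level growth factor = 1.0830 × 1.0620 × 0.9891 × 0.9920 = 1.12850853
Real growth factor = 1.48119509 / 1.12850853 = 1.31252449
Annualized real rate = 1.31252449^(1/4) − 1 = 7.0353% → 7.035%.

7.035%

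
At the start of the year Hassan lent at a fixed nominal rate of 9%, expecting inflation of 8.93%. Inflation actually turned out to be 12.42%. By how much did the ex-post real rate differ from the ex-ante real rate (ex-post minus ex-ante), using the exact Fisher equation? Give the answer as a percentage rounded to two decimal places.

-3.11%

Ex-ante: (1 + 0.0900)/(1 + 0.0893) − 1 = 0.0643%
Ex-post: (1 + 0.0900)/(1 + 0.1242) − 1 = -3.0422%
Difference (ex-post − ex-ante) = -3.1064% → -3.11%.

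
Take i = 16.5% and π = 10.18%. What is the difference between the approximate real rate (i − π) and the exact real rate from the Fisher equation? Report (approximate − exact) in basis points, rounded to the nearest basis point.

58 basis points

Approximate: r ≈ 16.500% − 10.180% = 6.3200%
Exact: (1 + 0.1650)/(1 + 0.1018) − 1 = 5.7361%
Error = 6.3200% − 5.7361% = 0.5839% → 58 basis points.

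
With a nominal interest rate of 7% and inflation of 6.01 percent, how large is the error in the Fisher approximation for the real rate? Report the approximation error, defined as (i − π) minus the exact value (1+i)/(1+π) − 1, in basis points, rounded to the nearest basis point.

6 basis points

Approximate: r ≈ 7.000% − 6.010% = 0.9900%
Exact: (1 + 0.0700)/(1 + 0.0601) − 1 = 0.9339%
Error = 0.9900% − 0.9339% = 0.0561% → 6 basis points.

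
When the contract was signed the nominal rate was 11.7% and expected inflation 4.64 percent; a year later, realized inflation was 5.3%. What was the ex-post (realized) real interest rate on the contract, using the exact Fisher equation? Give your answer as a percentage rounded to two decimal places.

Ex-post: (1 + 0.1170)/(1 + 0.0530) − 1 = 6.0779%
So the realized real rate is 6.08%.

6.08%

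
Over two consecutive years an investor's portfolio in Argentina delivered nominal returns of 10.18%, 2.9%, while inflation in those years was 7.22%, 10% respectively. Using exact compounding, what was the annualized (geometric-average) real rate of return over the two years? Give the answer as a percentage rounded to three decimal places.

Compound the nominal returns: 1.1018 × 1.0290 = 1.13375220.
Compound inflation: 1.0722 × 1.1000 = 1.17942000.
Deflate: 1.13375220 / 1.17942000 = 0.96127944.
Annualized real rate = 0.96127944^(1/2) − 1 = -1.9551% → -1.955%.

-1.955%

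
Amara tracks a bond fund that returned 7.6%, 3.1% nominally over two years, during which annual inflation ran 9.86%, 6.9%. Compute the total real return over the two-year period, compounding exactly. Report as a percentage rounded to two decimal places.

Compound the nominal returns: 1.0760 × 1.0310 = 1.109356.
Compound inflation: 1.0986 × 1.0690 = 1.174403.
Deflate: 1.109356 / 1.174403 = 0.944612.
Total real return = 0.944612 − 1 → -5.54%.

-5.54%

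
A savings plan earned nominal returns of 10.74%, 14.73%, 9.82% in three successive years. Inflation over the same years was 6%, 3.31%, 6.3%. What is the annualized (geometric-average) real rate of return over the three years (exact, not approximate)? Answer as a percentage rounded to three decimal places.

6.225%

Compound the nominal returns: 1.1074 × 1.1473 × 1.0982 = 1.39528509.
Compound inflation: 1.0600 × 1.0331 × 1.0630 = 1.16407642.
Deflate: 1.39528509 / 1.16407642 = 1.19861984.
Annualized real rate = 1.19861984^(1/3) − 1 = 6.2251% → 6.225%.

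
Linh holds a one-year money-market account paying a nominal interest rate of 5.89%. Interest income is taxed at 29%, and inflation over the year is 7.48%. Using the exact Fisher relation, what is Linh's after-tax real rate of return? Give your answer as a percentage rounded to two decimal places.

-3.07%

After-tax nominal return = 5.89% × (1 − 0.29) = 4.1819%.
1 + r = 1.041819 / 1.07480 = 0.969314
After-tax real rate = 0.969314 − 1 → -3.07%.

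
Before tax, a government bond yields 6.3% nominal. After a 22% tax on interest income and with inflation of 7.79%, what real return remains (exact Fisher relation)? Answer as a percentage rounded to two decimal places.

After-tax nominal return = 6.3% × (1 − 0.22) = 4.9140%.
1 + r = 1.04914 / 1.07790 = 0.973318
After-tax real rate = 0.973318 − 1 → -2.67%.

-2.67%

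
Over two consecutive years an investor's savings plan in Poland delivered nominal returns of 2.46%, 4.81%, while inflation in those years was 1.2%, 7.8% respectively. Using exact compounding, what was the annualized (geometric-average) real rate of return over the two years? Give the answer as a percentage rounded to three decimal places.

Nominal growth factor = 1.0246 × 1.0481 = 1.07388326
Price-level growth factor = 1.0120 × 1.0780 = 1.09093600
Real growth factor = 1.07388326 / 1.09093600 = 0.98436871
Annualized real rate = 0.98436871^(1/2) − 1 = -0.7846% → -0.785%.

-0.785%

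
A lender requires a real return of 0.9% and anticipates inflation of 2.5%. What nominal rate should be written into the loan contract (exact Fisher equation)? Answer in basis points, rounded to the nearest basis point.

(1 + i) = (1 + r)(1 + π) = 1.00900 × 1.02500 = 1.034225
i = 1.034225 − 1, so the required nominal rate is 342 basis points.

342 basis points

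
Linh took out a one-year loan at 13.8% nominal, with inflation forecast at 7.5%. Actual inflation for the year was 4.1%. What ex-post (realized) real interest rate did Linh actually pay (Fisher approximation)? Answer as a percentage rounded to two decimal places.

9.70%

Ex-post: 13.8% − 4.1% = 9.700%
So the realized real rate is 9.70%.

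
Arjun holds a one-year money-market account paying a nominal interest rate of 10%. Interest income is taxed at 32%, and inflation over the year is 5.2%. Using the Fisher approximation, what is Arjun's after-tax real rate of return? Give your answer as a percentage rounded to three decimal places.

1.600%

After-tax nominal return = 10% × (1 − 0.32) = 6.8000%.
r ≈ 6.8000% − 5.2% → 1.600%.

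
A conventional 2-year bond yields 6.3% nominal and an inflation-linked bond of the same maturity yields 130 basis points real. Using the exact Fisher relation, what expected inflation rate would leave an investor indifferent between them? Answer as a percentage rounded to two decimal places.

4.94%

(1 + π) = (1 + i)/(1 + r) = 1.06300 / 1.01300 = 1.049358
Break-even inflation = 1.049358 − 1 → 4.94%.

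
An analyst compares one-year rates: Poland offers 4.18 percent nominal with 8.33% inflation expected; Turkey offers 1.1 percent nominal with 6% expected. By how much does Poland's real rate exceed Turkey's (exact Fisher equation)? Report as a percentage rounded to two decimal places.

Poland: (1 + 0.0418)/(1 + 0.0833) − 1 = -3.8309%
Turkey: (1 + 0.0110)/(1 + 0.0600) − 1 = -4.6226%
Differential = -3.8309% − (-4.6226%) = 0.7918% → 0.79%.

0.79%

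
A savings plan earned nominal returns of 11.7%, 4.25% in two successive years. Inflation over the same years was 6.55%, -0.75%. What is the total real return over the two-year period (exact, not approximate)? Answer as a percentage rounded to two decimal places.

Compound the nominal returns: 1.1170 × 1.0425 = 1.164473.
Compound inflation: 1.0655 × 0.9925 = 1.057509.
Deflate: 1.164473 / 1.057509 = 1.101147.
Total real return = 1.101147 − 1 → 10.11%.

10.11%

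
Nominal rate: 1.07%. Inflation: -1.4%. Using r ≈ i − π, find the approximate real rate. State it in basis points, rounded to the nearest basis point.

r ≈ i − π = 1.07% − (-1.4%) = 247 basis points.

247 basis points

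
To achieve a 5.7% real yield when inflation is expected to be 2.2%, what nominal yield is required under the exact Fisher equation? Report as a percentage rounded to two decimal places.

(1 + i) = (1 + r)(1 + π) = 1.05700 × 1.02200 = 1.080254
i = 1.080254 − 1, so the required nominal rate is 8.03%.

8.03%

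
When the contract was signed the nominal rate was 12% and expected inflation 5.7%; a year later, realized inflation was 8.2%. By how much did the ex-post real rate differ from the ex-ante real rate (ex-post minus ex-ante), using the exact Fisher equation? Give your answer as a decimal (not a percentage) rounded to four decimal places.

Ex-ante: (1 + 0.1200)/(1 + 0.0570) − 1 = 5.9603%
Ex-post: (1 + 0.1200)/(1 + 0.0820) − 1 = 3.5120%
Difference (ex-post − ex-ante) = -2.4483% → -0.0245.

-0.0245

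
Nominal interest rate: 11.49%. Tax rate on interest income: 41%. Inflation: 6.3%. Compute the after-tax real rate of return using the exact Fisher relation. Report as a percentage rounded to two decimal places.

0.45%

After-tax nominal return = 11.49% × (1 − 0.41) = 6.7791%.
1 + r = 1.067791 / 1.06300 = 1.004507
After-tax real rate = 1.004507 − 1 → 0.45%.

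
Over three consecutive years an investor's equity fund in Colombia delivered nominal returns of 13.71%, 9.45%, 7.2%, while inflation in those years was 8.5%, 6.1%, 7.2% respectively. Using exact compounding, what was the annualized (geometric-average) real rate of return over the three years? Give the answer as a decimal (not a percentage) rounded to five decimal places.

Nominal growth factor = 1.1371 × 1.0945 × 1.0720 = 1.33416398
Price-level growth factor = 1.0850 × 1.0610 × 1.0720 = 1.23407032
Real growth factor = 1.33416398 / 1.23407032 = 1.08110855
Annualized real rate = 1.08110855^(1/3) − 1 = 2.6336% → 0.02634.

0.02634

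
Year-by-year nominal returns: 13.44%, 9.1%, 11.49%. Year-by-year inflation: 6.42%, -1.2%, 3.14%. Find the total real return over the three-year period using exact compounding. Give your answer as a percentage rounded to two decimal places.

27.24%

Compound the nominal returns: 1.1344 × 1.0910 × 1.1149 = 1.379834.
Compound inflation: 1.0642 × 0.9880 × 1.0314 = 1.084444.
Deflate: 1.379834 / 1.084444 = 1.272388.
Total real return = 1.272388 − 1 → 27.24%.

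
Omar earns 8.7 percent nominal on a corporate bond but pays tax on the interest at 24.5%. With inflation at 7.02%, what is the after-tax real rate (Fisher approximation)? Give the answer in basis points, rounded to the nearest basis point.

-45 basis points

After-tax nominal return = 8.7% × (1 − 0.245) = 6.5685%.
r ≈ 6.5685% − 7.02% → -45 basis points.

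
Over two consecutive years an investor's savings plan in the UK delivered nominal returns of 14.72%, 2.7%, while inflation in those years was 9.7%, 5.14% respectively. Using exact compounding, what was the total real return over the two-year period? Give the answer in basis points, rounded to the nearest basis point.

Compound the nominal returns: 1.1472 × 1.0270 = 1.178174.
Compound inflation: 1.0970 × 1.0514 = 1.153386.
Deflate: 1.178174 / 1.153386 = 1.021492.
Total real return = 1.021492 − 1 → 215 basis points.

215 basis points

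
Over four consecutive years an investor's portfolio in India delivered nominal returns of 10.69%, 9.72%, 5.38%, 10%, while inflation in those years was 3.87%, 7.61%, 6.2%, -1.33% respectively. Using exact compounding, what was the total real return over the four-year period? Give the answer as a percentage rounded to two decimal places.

Compound the nominal returns: 1.1069 × 1.0972 × 1.0538 × 1.1000 = 1.407813.
Compound inflation: 1.0387 × 1.0761 × 1.0620 × 0.9867 = 1.171258.
Deflate: 1.407813 / 1.171258 = 1.201967.
Total real return = 1.201967 − 1 → 20.20%.

20.20%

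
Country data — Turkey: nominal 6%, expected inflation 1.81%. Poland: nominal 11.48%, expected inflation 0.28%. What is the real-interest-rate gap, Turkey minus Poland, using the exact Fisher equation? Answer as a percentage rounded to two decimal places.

Turkey: (1 + 0.0600)/(1 + 0.0181) − 1 = 4.1155%
Poland: (1 + 0.1148)/(1 + 0.0028) − 1 = 11.1687%
Differential = 4.1155% − 11.1687% = -7.0532% → -7.05%.

-7.05%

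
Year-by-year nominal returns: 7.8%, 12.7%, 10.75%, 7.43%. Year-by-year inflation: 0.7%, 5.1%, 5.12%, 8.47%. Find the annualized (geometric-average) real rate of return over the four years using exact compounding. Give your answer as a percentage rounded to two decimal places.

Nominal growth factor = 1.0780 × 1.1270 × 1.1075 × 1.0743 = 1.44547967
Price-level growth factor = 1.0070 × 1.0510 × 1.0512 × 1.0847 = 1.20677743
Real growth factor = 1.44547967 / 1.20677743 = 1.19780138
Annualized real rate = 1.19780138^(1/4) − 1 = 4.6155% → 4.62%.

4.62%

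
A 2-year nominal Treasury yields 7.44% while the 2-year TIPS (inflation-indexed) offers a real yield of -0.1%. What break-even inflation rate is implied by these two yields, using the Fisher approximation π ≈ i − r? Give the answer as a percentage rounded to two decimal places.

π ≈ i − r = 7.44% − (-0.1%) → 7.54%.

7.54%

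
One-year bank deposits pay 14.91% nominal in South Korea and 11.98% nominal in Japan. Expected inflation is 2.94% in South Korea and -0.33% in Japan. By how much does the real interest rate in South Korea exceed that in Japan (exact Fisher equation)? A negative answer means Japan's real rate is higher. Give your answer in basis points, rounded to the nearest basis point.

South Korea: (1 + 0.1491)/(1 + 0.0294) − 1 = 11.6281%
Japan: (1 + 0.1198)/(1 − 0.0033) − 1 = 12.3508%
Differential = 11.6281% − 12.3508% = -0.7226% → -72 basis points.

-72 basis points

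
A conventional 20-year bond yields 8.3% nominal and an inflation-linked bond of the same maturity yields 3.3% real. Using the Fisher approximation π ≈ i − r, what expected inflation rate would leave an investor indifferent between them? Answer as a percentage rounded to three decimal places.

5.000%

π ≈ i − r = 8.3% − 3.3% → 5.000%.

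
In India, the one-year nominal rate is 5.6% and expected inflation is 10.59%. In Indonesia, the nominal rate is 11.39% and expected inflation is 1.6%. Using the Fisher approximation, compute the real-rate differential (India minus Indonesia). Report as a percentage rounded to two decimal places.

India: 5.6% − 10.59% = -4.990%
Indonesia: 11.39% − 1.6% = 9.790%
Differential = -14.780% → -14.78%.

-14.78%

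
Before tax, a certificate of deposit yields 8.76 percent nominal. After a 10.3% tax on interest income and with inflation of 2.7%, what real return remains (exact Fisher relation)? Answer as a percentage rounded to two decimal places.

After-tax nominal return = 8.76% × (1 − 0.103) = 7.85772%.
1 + r = 1.0785772 / 1.02700 = 1.050221
After-tax real rate = 1.050221 − 1 → 5.02%.

5.02%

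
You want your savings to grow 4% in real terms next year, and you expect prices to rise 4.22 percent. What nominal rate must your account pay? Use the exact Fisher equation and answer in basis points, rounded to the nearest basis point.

(1 + i) = (1 + r)(1 + π) = 1.04000 × 1.04220 = 1.083888
i = 1.083888 − 1, so the required nominal rate is 839 basis points.

839 basis points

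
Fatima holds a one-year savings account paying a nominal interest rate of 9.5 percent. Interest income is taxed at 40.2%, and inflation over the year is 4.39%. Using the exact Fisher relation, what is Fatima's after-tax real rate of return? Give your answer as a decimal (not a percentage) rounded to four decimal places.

After-tax nominal return = 9.5% × (1 − 0.402) = 5.6810%.
1 + r = 1.05681 / 1.04390 = 1.012367
After-tax real rate = 1.012367 − 1 → 0.0124.

0.0124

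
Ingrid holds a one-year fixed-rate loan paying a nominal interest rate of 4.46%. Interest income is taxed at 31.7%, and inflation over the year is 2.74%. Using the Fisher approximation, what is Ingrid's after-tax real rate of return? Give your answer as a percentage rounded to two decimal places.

After-tax nominal return = 4.46% × (1 − 0.317) = 3.04618%.
r ≈ 3.04618% − 2.74% → 0.31%.

0.31%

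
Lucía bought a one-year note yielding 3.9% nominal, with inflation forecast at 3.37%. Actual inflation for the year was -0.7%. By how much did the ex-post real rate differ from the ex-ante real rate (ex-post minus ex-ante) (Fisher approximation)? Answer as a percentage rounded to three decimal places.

4.070%

Ex-ante: 3.9% − 3.37% = 0.530%
Ex-post: 3.9% − (-0.7%) = 4.600%
Difference (ex-post − ex-ante) = 4.0700% → 4.070%.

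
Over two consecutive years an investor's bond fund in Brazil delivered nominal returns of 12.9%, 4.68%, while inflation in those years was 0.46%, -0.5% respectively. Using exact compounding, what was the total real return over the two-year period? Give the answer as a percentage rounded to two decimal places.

Compound the nominal returns: 1.1290 × 1.0468 = 1.181837.
Compound inflation: 1.0046 × 0.9950 = 0.999577.
Deflate: 1.181837 / 0.999577 = 1.182337.
Total real return = 1.182337 − 1 → 18.23%.

18.23%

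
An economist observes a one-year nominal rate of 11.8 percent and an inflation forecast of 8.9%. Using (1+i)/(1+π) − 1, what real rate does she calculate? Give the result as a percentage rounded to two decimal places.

By the Fisher identity, 1 + r = (1 + i)/(1 + π).
1 + r = 1.11800 / 1.08900 = 1.026630
r = 1.026630 − 1 = 2.6630%, i.e. 2.66%.

2.66%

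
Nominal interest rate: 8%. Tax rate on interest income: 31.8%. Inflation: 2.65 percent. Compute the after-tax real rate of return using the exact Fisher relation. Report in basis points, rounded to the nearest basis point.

273 basis points

After-tax nominal return = 8% × (1 − 0.318) = 5.4560%.
1 + r = 1.05456 / 1.02650 = 1.027336
After-tax real rate = 1.027336 − 1 → 273 basis points.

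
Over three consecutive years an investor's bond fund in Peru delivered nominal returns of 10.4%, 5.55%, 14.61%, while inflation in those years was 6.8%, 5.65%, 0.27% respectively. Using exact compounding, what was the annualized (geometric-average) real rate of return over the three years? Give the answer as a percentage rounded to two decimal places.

Compound the nominal returns: 1.1040 × 1.0555 × 1.1461 = 1.33551824.
Compound inflation: 1.0680 × 1.0565 × 1.0027 = 1.13138852.
Deflate: 1.33551824 / 1.13138852 = 1.18042406.
Annualized real rate = 1.18042406^(1/3) − 1 = 5.6848% → 5.68%.

5.68%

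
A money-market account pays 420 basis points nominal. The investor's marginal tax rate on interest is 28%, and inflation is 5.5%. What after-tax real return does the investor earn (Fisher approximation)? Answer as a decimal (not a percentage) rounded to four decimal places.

After-tax nominal return = 4.2% × (1 − 0.28) = 3.0240%.
r ≈ 3.0240% − 5.5% → -0.0248.

-0.0248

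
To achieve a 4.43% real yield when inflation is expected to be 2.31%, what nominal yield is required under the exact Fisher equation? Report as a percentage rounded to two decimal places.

(1 + i) = (1 + r)(1 + π) = 1.04430 × 1.02310 = 1.06842333
i = 1.06842333 − 1, so the required nominal rate is 6.84%.

6.84%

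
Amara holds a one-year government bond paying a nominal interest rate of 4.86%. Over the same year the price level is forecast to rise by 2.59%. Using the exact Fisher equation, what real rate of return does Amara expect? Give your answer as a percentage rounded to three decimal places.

2.213%

1 + r = 1.04860 / 1.02590 = 1.022127
r = 1.022127 − 1 = 2.2127%, i.e. 2.213%.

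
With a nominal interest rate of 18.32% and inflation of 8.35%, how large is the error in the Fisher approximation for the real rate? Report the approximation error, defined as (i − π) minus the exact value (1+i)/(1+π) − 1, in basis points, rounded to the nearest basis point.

Approximate: r ≈ 18.320% − 8.350% = 9.9700%
Exact: (1 + 0.1832)/(1 + 0.0835) − 1 = 9.2017%
Error = 9.9700% − 9.2017% = 0.7683% → 77 basis points.

77 basis points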